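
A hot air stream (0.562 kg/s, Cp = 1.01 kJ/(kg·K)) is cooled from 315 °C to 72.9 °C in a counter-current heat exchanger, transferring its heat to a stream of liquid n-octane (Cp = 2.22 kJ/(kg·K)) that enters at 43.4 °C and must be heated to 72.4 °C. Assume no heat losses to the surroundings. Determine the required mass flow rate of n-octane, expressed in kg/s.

Heat released by hot stream: Q = 0.562 × 1.01 × (315 − 72.9) = 137.42 kJ/s
Energy balance on cold side (adiabatic exchanger): Q = ṁ_c·Cp_c·(T_c,out − T_c,in)
ṁ_c = 137.42 / [2.22 × (72.4 − 43.4)] = 2.1345 kg/s

ṁ_c = 2.13 kg/s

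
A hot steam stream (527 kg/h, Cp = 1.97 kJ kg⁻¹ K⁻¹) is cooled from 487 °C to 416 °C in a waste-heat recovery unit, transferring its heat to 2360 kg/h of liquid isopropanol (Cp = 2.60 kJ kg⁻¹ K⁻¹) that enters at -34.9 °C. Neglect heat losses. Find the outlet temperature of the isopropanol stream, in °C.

T_c,out = -22.9 °C

Heat released by hot stream: Q = 527 × 1.97 × (487 − 416) = 73711 kJ/h
Energy balance on cold side (adiabatic exchanger): Q = ṁ_c·Cp_c·(T_c,out − T_c,in)
T_c,out = -34.9 + 73711/(2360 × 2.60) = -22.887 °C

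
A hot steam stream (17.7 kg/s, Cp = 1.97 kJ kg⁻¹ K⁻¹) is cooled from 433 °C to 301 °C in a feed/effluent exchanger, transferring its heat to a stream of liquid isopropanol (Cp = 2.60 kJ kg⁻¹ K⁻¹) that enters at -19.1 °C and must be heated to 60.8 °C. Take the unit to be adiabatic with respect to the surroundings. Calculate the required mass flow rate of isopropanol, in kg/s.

Heat released by hot stream: Q = 17.7 × 1.97 × (433 − 301) = 4602.7 kJ/s
Energy balance on cold side (adiabatic exchanger): Q = ṁ_c·Cp_c·(T_c,out − T_c,in)
ṁ_c = 4602.7 / [2.60 × (60.8 − -19.1)] = 22.156 kg/s

ṁ_c = 22.2 kg/s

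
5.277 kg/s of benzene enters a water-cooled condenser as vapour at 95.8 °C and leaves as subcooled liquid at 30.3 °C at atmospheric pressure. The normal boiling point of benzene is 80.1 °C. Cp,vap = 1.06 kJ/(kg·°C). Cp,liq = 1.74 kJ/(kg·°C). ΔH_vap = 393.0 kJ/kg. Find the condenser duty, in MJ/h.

vapour 95.8→80.1 °C: -16.642 kJ/kg
condensation at 80.1 °C: -393 kJ/kg
liquid 80.1→30.3 °C: -86.652 kJ/kg
Δh = -16.642 + -393 + -86.652 = -496.29 kJ/kg
Q = ṁ·Δh = 5.277 kg/s × -496.29 kJ/kg = -2618.9 kJ/s
|Q| = 2618.9 kW = 9428.2 MJ/h

Q_c = 9430 MJ/h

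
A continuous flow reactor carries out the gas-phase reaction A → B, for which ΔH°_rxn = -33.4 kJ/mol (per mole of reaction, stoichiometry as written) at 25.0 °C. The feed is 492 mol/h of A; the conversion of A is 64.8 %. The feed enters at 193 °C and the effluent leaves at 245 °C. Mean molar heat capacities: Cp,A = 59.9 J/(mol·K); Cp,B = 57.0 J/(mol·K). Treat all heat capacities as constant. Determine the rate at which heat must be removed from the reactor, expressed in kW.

Q_out = 2.59 kW

Extent of reaction ξ = 0.648 × 492 = 318.82 mol/h
Reaction term: ξ·ΔH°_rxn = 318.82 × -33.4 = -10648 kJ/h
Sensible, feed 193→25 °C: -4951.1 kJ/h
Outlet flows (mol/h): A 173.18, B 318.82
Sensible, products 25→245 °C: 6280.2 kJ/h
Q = ΔH = -9319.4 kJ/h = -2.5887 kW
Heat removed = 2.5887 kW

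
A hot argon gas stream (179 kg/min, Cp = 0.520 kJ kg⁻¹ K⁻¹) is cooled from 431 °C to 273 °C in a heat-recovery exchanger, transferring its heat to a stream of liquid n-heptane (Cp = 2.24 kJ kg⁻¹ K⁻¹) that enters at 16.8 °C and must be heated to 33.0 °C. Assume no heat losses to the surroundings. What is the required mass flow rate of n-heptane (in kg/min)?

Heat released by hot stream: Q = 179 × 0.520 × (431 − 273) = 14707 kJ/min
Energy balance on cold side (adiabatic exchanger): Q = ṁ_c·Cp_c·(T_c,out − T_c,in)
ṁ_c = 14707 / [2.24 × (33.0 − 16.8)] = 405.28 kg/min

ṁ_c = 405 kg/min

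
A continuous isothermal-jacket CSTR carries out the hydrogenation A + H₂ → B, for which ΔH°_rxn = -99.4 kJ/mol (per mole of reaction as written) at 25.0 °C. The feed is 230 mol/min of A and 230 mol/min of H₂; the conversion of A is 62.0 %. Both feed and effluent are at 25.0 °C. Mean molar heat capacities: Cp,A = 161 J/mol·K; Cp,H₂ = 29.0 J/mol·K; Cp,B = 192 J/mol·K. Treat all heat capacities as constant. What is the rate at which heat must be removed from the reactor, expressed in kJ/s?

Extent of reaction ξ = 0.620 × 230 = 142.6 mol/min
Reaction term: ξ·ΔH°_rxn = 142.6 × -99.4 = -14174 kJ/min
Q = ΔH = -14174 kJ/min = -236.24 kW
Heat removed = 236.24 kJ/s

Q_out = 236 kJ/s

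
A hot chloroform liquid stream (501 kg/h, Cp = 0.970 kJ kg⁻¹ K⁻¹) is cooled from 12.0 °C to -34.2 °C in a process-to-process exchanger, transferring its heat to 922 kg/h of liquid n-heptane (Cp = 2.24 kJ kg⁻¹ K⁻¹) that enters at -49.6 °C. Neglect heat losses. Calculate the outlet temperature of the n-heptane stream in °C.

Heat released by hot stream: Q = 501 × 0.970 × (12.0 − -34.2) = 22452 kJ/h
Energy balance on cold side (adiabatic exchanger): Q = ṁ_c·Cp_c·(T_c,out − T_c,in)
T_c,out = -49.6 + 22452/(922 × 2.24) = -38.729 °C

T_c,out = -38.7 °C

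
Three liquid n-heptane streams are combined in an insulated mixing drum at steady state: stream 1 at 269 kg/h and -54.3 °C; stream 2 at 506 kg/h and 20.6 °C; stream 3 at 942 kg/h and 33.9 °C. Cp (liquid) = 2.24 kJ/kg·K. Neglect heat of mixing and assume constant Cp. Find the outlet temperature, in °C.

Adiabatic, steady state ⇒ Σ ṁᵢCp,ᵢ(T_out − Tᵢ) = 0
T_out = Σ ṁᵢCp,ᵢTᵢ / Σ ṁᵢCp,ᵢ
      = 62162 / 3846.1 = 16.162 °C

T_out = 16.2 °C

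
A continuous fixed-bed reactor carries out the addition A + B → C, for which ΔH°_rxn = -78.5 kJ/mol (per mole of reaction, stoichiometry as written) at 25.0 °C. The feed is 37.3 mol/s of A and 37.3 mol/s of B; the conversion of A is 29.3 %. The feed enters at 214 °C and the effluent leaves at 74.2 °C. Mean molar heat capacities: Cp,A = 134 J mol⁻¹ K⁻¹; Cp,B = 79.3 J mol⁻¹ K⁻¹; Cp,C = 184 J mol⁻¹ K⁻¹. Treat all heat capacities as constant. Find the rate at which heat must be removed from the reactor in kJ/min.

Q_out = 119000 kJ/min

Extent of reaction ξ = 0.293 × 37.3 = 10.929 mol/s
Reaction term: ξ·ΔH°_rxn = 10.929 × -78.5 = -857.92 kJ/s
Sensible, feed 214→25 °C: -1503.7 kJ/s
Outlet flows (mol/s): A 26.371, B 26.371, C 10.929
Sensible, products 25→74.2 °C: 375.68 kJ/s
Q = ΔH = -1985.9 kJ/s = -1985.9 kW
Heat removed = 119160 kJ/min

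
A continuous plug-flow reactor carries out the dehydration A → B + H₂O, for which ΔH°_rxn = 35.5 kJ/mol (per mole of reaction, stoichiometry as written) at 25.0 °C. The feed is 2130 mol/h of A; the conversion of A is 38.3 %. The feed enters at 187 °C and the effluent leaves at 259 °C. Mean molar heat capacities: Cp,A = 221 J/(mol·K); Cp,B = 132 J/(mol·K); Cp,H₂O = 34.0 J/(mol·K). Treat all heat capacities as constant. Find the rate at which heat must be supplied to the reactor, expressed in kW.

Extent of reaction ξ = 0.383 × 2130 = 815.79 mol/h
Reaction term: ξ·ΔH°_rxn = 815.79 × 35.5 = 28961 kJ/h
Sensible, feed 187→25 °C: -76258 kJ/h
Outlet flows (mol/h): A 1314.2, B 815.79, H₂O 815.79
Sensible, products 25→259 °C: 99652 kJ/h
Q = ΔH = 52354 kJ/h = 14.543 kW
Heat supplied = 14.543 kW

Q_in = 14.5 kW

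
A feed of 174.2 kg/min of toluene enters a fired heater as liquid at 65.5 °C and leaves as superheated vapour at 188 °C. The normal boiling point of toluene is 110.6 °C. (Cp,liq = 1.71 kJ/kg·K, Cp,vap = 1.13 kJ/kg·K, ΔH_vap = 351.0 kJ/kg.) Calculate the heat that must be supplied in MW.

liquid 65.5→110.6 °C: 77.121 kJ/kg
vaporisation at 110.6 °C: 351 kJ/kg
vapour 110.6→188 °C: 87.462 kJ/kg
Δh = 77.121 + 351 + 87.462 = 515.58 kJ/kg
Q = ṁ·Δh = 174.2 kg/min × 515.58 kJ/kg = 89815 kJ/min
|Q| = 1496.9 kW = 1.4969 MW

Q = 1.50 MW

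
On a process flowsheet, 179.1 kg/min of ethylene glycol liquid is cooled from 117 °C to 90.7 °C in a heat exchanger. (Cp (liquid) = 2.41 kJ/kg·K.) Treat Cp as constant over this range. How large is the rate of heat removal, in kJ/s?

Q_c = 189 kJ/s

Q = ṁ·Cp·ΔT = 179.1 × 2.41 × (90.7 − 117) = -11352 kJ/min
Converting: 11352 / 60 s = 189.2 kW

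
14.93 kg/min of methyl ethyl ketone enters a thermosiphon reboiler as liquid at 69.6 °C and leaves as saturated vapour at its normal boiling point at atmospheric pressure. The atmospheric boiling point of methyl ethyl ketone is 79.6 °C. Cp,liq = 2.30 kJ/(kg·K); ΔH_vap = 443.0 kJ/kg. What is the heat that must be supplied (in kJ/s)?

liquid 69.6→79.6 °C: 23 kJ/kg
vaporisation at 79.6 °C: 443 kJ/kg
Δh = 23 + 443 = 466 kJ/kg
Q = ṁ·Δh = 14.93 kg/min × 466 kJ/kg = 6957.4 kJ/min
|Q| = 115.96 kW

Q = 116 kJ/s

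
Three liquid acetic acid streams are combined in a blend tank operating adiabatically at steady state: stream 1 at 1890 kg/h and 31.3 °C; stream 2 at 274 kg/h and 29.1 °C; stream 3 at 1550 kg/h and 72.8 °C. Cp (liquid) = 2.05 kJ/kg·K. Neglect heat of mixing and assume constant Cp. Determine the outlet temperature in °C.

No heat crosses the boundary, so H_out = H_in.
T_out = Σ ṁᵢCp,ᵢTᵢ / Σ ṁᵢCp,ᵢ
      = 368940 / 7613.7 = 48.457 °C

T_out = 48.5 °C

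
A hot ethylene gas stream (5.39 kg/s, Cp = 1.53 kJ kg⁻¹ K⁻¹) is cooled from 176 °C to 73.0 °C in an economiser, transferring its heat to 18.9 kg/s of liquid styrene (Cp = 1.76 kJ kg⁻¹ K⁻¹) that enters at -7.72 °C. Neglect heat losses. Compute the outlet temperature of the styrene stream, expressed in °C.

T_c,out = 17.8 °C

Heat released by hot stream: Q = 5.39 × 1.53 × (176 − 73.0) = 849.41 kJ/s
Energy balance on cold side (adiabatic exchanger): Q = ṁ_c·Cp_c·(T_c,out − T_c,in)
T_c,out = -7.72 + 849.41/(18.9 × 1.76) = 17.815 °C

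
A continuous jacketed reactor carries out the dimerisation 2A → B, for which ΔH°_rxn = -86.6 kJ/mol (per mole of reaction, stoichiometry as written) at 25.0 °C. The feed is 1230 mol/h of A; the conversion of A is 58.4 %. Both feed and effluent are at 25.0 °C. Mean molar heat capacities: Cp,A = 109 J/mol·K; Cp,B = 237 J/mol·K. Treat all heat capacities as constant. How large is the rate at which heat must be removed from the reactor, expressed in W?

Q_out = 8640 W

Extent of reaction ξ = 0.584 × 1230 / 2 = 359.16 mol/h
Reaction term: ξ·ΔH°_rxn = 359.16 × -86.6 = -31103 kJ/h
Q = ΔH = -31103 kJ/h = -8.6398 kW
Heat removed = 8639.8 W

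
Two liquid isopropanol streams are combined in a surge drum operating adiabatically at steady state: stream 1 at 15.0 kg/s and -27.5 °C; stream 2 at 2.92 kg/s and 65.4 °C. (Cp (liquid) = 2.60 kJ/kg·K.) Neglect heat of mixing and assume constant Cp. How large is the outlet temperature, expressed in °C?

Energy balance with Q = 0: Σ ṁᵢCp,ᵢ(T_out − Tᵢ) = 0
Σ ṁᵢCp,ᵢTᵢ = 15.0×2.60×-27.5 + 2.92×2.60×65.4 = -575.98
Σ ṁᵢCp,ᵢ = 15.0×2.60 + 2.92×2.60 = 46.592
T_out = -575.98 / 46.592 = -12.362 °C

T_out = -12.4 °C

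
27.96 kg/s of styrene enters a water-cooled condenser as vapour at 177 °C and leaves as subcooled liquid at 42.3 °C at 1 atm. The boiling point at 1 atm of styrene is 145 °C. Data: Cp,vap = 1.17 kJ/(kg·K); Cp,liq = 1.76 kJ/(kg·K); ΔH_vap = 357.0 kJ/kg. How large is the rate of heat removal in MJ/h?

Q_c = 57900 MJ/h

vapour 177→145 °C: -37.44 kJ/kg
condensation at 145 °C: -357 kJ/kg
liquid 145→42.3 °C: -180.75 kJ/kg
Δh = -37.44 + -357 + -180.75 = -575.19 kJ/kg
Q = ṁ·Δh = 27.96 kg/s × -575.19 kJ/kg = -16082 kJ/s
|Q| = 16082 kW = 57897 MJ/h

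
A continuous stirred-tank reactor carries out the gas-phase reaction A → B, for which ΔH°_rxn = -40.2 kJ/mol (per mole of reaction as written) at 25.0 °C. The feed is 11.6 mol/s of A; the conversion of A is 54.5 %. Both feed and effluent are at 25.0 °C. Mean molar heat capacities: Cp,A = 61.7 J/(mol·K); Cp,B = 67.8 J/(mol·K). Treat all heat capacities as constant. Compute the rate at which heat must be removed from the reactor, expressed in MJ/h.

Q_out = 915 MJ/h

Extent of reaction ξ = 0.545 × 11.6 = 6.322 mol/s
Reaction term: ξ·ΔH°_rxn = 6.322 × -40.2 = -254.14 kJ/s
Q = ΔH = -254.14 kJ/s = -254.14 kW
Heat removed = 914.92 MJ/h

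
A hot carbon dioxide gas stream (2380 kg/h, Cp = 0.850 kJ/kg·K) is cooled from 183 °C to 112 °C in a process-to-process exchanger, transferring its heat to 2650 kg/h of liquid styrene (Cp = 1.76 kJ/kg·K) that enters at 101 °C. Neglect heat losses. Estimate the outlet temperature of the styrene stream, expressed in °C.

Heat released by hot stream: Q = 2380 × 0.850 × (183 − 112) = 143630 kJ/h
Energy balance on cold side (adiabatic exchanger): Q = ṁ_c·Cp_c·(T_c,out − T_c,in)
T_c,out = 101 + 143630/(2650 × 1.76) = 131.8 °C

T_c,out = 132 °C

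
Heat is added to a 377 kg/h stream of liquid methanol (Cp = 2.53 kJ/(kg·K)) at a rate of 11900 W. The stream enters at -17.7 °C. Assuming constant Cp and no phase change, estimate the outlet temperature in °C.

Q = 11900 W = 42840 kJ/h
ΔT = Q/(ṁ·Cp) = 42840/(377×2.53) = 44.915 K
T_out = -17.7 + 44.915 = 27.215 °C

T_out = 27.2 °C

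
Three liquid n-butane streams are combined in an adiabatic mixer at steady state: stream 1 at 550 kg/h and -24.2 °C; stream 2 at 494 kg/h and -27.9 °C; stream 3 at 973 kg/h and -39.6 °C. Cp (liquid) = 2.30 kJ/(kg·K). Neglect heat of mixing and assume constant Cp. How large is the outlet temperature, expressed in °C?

T_out = -32.5 °C

Adiabatic, steady state ⇒ Σ ṁᵢCp,ᵢ(T_out − Tᵢ) = 0
T_out = Σ ṁᵢCp,ᵢTᵢ / Σ ṁᵢCp,ᵢ
      = -150930 / 4639.1 = -32.535 °C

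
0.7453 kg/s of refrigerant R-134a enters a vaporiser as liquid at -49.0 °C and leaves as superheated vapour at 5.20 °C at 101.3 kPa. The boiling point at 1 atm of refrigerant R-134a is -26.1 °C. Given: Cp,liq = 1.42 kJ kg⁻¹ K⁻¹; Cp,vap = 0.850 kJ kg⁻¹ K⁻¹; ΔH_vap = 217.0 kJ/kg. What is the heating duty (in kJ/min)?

liquid -49.0→-26.1 °C: 32.518 kJ/kg
vaporisation at -26.1 °C: 217 kJ/kg
vapour -26.1→5.20 °C: 26.605 kJ/kg
Δh = 32.518 + 217 + 26.605 = 276.12 kJ/kg
Q = ṁ·Δh = 0.7453 kg/s × 276.12 kJ/kg = 205.79 kJ/s
|Q| = 205.79 kW = 12348 kJ/min

Q = 12300 kJ/min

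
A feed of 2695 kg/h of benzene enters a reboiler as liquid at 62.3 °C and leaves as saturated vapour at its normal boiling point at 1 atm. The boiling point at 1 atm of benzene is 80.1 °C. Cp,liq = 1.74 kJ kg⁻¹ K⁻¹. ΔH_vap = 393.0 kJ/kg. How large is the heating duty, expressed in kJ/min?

Q = 19000 kJ/min

liquid 62.3→80.1 °C: 30.972 kJ/kg
vaporisation at 80.1 °C: 393 kJ/kg
Δh = 30.972 + 393 = 423.97 kJ/kg
Q = ṁ·Δh = 2695 kg/h × 423.97 kJ/kg = 1.1426e+06 kJ/h
|Q| = 317.39 kW = 19043 kJ/min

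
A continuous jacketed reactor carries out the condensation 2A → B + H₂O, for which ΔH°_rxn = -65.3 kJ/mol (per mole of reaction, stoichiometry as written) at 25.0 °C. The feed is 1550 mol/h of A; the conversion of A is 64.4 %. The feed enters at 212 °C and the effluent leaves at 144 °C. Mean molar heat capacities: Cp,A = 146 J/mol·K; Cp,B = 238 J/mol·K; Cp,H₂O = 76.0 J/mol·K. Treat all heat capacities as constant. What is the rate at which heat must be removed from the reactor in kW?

Extent of reaction ξ = 0.644 × 1550 / 2 = 499.1 mol/h
Reaction term: ξ·ΔH°_rxn = 499.1 × -65.3 = -32591 kJ/h
Sensible, feed 212→25 °C: -42318 kJ/h
Outlet flows (mol/h): A 551.8, B 499.1, H₂O 499.1
Sensible, products 25→144 °C: 28236 kJ/h
Q = ΔH = -46673 kJ/h = -12.965 kW
Heat removed = 12.965 kW

Q_out = 13.0 kW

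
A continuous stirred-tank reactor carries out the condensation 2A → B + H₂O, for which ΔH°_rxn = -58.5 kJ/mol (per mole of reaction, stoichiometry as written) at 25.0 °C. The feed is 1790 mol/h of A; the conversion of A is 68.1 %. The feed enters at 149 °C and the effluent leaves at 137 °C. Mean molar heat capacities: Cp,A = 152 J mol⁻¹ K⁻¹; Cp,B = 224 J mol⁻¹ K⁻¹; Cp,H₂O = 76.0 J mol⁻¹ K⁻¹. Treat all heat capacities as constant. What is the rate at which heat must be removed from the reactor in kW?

Extent of reaction ξ = 0.681 × 1790 / 2 = 609.5 mol/h
Reaction term: ξ·ΔH°_rxn = 609.5 × -58.5 = -35655 kJ/h
Sensible, feed 149→25 °C: -33738 kJ/h
Outlet flows (mol/h): A 571.01, B 609.5, H₂O 609.5
Sensible, products 25→137 °C: 30200 kJ/h
Q = ΔH = -39193 kJ/h = -10.887 kW
Heat removed = 10.887 kW

Q_out = 10.9 kW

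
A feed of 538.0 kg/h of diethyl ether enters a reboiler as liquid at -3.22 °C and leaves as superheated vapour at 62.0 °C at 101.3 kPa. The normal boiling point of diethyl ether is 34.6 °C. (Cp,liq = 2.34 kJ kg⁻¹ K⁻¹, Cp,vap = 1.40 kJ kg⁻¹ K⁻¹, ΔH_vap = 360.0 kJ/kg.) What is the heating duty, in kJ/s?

Q = 72.8 kJ/s

liquid -3.22→34.6 °C: 88.499 kJ/kg
vaporisation at 34.6 °C: 360 kJ/kg
vapour 34.6→62.0 °C: 38.36 kJ/kg
Δh = 88.499 + 360 + 38.36 = 486.86 kJ/kg
Q = ṁ·Δh = 538.0 kg/h × 486.86 kJ/kg = 261930 kJ/h
|Q| = 72.758 kW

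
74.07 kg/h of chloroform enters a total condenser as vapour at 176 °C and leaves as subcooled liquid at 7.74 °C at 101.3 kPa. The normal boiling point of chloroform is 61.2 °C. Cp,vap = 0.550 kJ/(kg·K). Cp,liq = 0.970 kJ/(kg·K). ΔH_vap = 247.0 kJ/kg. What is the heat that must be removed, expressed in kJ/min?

vapour 176→61.2 °C: -63.14 kJ/kg
condensation at 61.2 °C: -247 kJ/kg
liquid 61.2→7.74 °C: -51.856 kJ/kg
Δh = -63.14 + -247 + -51.856 = -362 kJ/kg
Q = ṁ·Δh = 74.07 kg/h × -362 kJ/kg = -26813 kJ/h
|Q| = 7.4481 kW = 446.88 kJ/min

Q_c = 447 kJ/min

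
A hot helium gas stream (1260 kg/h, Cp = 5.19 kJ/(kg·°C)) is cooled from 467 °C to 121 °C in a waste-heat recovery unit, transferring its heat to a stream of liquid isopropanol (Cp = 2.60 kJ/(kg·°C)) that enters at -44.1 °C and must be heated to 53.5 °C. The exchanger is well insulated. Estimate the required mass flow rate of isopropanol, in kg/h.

ṁ_c = 8920 kg/h

Heat released by hot stream: Q = 1260 × 5.19 × (467 − 121) = 2.2626e+06 kJ/h
Energy balance on cold side (adiabatic exchanger): Q = ṁ_c·Cp_c·(T_c,out − T_c,in)
ṁ_c = 2.2626e+06 / [2.60 × (53.5 − -44.1)] = 8916.4 kg/h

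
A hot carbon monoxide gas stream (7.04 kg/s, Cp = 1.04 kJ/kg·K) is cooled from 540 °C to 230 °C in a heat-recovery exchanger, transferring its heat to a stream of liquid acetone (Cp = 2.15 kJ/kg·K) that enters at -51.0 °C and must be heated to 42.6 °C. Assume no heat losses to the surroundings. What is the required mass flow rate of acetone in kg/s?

Heat released by hot stream: Q = 7.04 × 1.04 × (540 − 230) = 2269.7 kJ/s
Energy balance on cold side (adiabatic exchanger): Q = ṁ_c·Cp_c·(T_c,out − T_c,in)
ṁ_c = 2269.7 / [2.15 × (42.6 − -51.0)] = 11.279 kg/s

ṁ_c = 11.3 kg/s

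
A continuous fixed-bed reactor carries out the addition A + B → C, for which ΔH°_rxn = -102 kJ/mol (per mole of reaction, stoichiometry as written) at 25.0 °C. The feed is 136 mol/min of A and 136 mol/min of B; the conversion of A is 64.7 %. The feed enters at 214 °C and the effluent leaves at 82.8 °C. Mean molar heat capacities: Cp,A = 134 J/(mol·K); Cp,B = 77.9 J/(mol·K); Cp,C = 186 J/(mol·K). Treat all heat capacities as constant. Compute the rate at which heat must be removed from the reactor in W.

Extent of reaction ξ = 0.647 × 136 = 87.992 mol/min
Reaction term: ξ·ΔH°_rxn = 87.992 × -102 = -8975.2 kJ/min
Sensible, feed 214→25 °C: -5446.7 kJ/min
Outlet flows (mol/min): A 48.008, B 48.008, C 87.992
Sensible, products 25→82.8 °C: 1534 kJ/min
Q = ΔH = -12888 kJ/min = -214.8 kW
Heat removed = 214800 W

Q_out = 215000 W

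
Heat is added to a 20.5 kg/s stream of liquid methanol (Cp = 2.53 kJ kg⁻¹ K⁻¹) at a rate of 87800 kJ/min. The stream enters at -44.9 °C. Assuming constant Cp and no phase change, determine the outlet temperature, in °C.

Q = 87800 kJ/min = 1463.3 kJ/s
ΔT = Q/(ṁ·Cp) = 1463.3/(20.5×2.53) = 28.214 K
T_out = -44.9 + 28.214 = -16.686 °C

T_out = -16.7 °C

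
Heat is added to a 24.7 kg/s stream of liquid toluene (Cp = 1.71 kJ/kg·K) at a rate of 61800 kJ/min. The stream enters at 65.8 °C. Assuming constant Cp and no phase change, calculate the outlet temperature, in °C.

Q = 61800 kJ/min = 1030 kJ/s
ΔT = Q/(ṁ·Cp) = 1030/(24.7×1.71) = 24.386 K
T_out = 65.8 + 24.386 = 90.186 °C

T_out = 90.2 °C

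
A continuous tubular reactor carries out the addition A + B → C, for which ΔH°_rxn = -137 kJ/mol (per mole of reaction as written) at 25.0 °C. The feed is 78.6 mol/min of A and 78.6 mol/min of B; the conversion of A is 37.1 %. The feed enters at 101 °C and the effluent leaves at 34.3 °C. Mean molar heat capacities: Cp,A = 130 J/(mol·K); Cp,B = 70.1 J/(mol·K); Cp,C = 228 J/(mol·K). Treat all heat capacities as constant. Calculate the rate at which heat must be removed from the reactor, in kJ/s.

Q_out = 83.9 kJ/s

Extent of reaction ξ = 0.371 × 78.6 = 29.161 mol/min
Reaction term: ξ·ΔH°_rxn = 29.161 × -137 = -3995 kJ/min
Sensible, feed 101→25 °C: -1195.3 kJ/min
Outlet flows (mol/min): A 49.439, B 49.439, C 29.161
Sensible, products 25→34.3 °C: 153.84 kJ/min
Q = ΔH = -5036.5 kJ/min = -83.941 kW
Heat removed = 83.941 kJ/s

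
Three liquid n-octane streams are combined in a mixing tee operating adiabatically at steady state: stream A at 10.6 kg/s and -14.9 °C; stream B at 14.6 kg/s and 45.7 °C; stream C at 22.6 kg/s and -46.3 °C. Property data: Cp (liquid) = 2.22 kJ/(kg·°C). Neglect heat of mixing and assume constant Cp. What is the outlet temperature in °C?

Energy balance with Q = 0: Σ ṁᵢCp,ᵢ(T_out − Tᵢ) = 0
T_out = Σ ṁᵢCp,ᵢTᵢ / Σ ṁᵢCp,ᵢ
      = -1192.4 / 106.12 = -11.236 °C

T_out = -11.2 °C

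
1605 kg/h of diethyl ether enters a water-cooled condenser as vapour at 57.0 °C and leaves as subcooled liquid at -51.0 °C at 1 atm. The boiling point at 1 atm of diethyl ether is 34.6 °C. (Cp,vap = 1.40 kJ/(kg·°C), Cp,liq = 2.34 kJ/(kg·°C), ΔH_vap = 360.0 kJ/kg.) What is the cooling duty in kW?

Q_c = 264 kW

vapour 57.0→34.6 °C: -31.36 kJ/kg
condensation at 34.6 °C: -360 kJ/kg
liquid 34.6→-51.0 °C: -200.3 kJ/kg
Δh = -31.36 + -360 + -200.3 = -591.66 kJ/kg
Q = ṁ·Δh = 1605 kg/h × -591.66 kJ/kg = -949620 kJ/h
|Q| = 263.78 kW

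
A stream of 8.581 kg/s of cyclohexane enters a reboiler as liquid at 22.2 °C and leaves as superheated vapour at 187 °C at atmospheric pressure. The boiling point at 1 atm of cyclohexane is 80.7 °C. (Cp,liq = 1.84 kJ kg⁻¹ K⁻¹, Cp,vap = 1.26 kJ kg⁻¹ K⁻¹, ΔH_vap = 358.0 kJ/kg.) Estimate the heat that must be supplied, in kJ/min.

liquid 22.2→80.7 °C: 107.64 kJ/kg
vaporisation at 80.7 °C: 358 kJ/kg
vapour 80.7→187 °C: 133.94 kJ/kg
Δh = 107.64 + 358 + 133.94 = 599.58 kJ/kg
Q = ṁ·Δh = 8.581 kg/s × 599.58 kJ/kg = 5145 kJ/s
|Q| = 5145 kW = 308700 kJ/min

Q = 309000 kJ/min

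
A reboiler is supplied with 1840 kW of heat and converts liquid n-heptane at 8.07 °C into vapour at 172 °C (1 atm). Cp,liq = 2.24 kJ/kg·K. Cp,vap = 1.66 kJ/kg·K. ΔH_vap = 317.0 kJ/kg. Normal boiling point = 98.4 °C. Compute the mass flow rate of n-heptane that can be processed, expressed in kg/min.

Δh = 2.24×(98.4−8.07) + 317.0 + 1.66×(172−98.4) = 641.52 kJ/kg
Q = 1840 kW = 1840 kJ/s = 110400 kJ/min
ṁ = Q/Δh = 110400 / 641.52 = 172.09 kg/min

ṁ = 172 kg/min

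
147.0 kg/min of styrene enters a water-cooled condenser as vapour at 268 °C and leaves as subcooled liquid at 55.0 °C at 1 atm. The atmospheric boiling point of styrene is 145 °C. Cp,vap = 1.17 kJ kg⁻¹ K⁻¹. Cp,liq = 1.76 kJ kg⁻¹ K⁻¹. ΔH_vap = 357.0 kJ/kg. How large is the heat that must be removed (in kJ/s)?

Q_c = 1620 kJ/s

vapour 268→145 °C: -143.91 kJ/kg
condensation at 145 °C: -357 kJ/kg
liquid 145→55.0 °C: -158.4 kJ/kg
Δh = -143.91 + -357 + -158.4 = -659.31 kJ/kg
Q = ṁ·Δh = 147.0 kg/min × -659.31 kJ/kg = -96919 kJ/min
|Q| = 1615.3 kW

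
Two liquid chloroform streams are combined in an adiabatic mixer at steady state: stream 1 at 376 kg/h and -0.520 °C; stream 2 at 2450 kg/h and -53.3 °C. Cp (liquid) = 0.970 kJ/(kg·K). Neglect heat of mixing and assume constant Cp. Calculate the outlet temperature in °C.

T_out = -46.3 °C

Adiabatic, steady state ⇒ Σ ṁᵢCp,ᵢ(T_out − Tᵢ) = 0
Σ ṁᵢCp,ᵢTᵢ = 376×0.970×-0.520 + 2450×0.970×-53.3 = -126860
Σ ṁᵢCp,ᵢ = 376×0.970 + 2450×0.970 = 2741.2
T_out = -126860 / 2741.2 = -46.278 °C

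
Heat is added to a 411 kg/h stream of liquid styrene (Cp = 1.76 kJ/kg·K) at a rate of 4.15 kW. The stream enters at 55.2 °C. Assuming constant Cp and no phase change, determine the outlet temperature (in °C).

T_out = 75.9 °C

Q = 4.15 kW = 14940 kJ/h
ΔT = Q/(ṁ·Cp) = 14940/(411×1.76) = 20.654 K
T_out = 55.2 + 20.654 = 75.854 °C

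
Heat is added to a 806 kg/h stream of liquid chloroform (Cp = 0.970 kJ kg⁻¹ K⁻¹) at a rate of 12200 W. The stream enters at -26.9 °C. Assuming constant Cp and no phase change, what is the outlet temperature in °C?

Q = 12200 W = 43920 kJ/h
ΔT = Q/(ṁ·Cp) = 43920/(806×0.970) = 56.177 K
T_out = -26.9 + 56.177 = 29.277 °C

T_out = 29.3 °C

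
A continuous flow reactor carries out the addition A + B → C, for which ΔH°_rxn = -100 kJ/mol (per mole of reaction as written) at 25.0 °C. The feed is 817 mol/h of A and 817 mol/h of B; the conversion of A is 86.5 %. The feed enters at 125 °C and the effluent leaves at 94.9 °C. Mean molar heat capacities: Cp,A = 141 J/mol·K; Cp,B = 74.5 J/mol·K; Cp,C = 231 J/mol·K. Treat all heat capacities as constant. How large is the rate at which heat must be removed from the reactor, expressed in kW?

Q_out = 20.9 kW

Extent of reaction ξ = 0.865 × 817 = 706.71 mol/h
Reaction term: ξ·ΔH°_rxn = 706.71 × -100 = -70670 kJ/h
Sensible, feed 125→25 °C: -17606 kJ/h
Outlet flows (mol/h): A 110.29, B 110.29, C 706.71
Sensible, products 25→94.9 °C: 13073 kJ/h
Q = ΔH = -75204 kJ/h = -20.89 kW
Heat removed = 20.89 kW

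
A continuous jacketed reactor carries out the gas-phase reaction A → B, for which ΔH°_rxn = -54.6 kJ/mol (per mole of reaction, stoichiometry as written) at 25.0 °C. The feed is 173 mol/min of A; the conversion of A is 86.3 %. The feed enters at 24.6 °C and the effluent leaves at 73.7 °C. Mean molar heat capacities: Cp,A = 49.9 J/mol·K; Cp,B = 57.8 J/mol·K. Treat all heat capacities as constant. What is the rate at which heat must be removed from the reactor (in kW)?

Q_out = 128 kW

Extent of reaction ξ = 0.863 × 173 = 149.3 mol/min
Reaction term: ξ·ΔH°_rxn = 149.3 × -54.6 = -8151.7 kJ/min
Sensible, feed 24.6→25 °C: 3.4531 kJ/min
Outlet flows (mol/min): A 23.701, B 149.3
Sensible, products 25→73.7 °C: 477.85 kJ/min
Q = ΔH = -7670.4 kJ/min = -127.84 kW
Heat removed = 127.84 kW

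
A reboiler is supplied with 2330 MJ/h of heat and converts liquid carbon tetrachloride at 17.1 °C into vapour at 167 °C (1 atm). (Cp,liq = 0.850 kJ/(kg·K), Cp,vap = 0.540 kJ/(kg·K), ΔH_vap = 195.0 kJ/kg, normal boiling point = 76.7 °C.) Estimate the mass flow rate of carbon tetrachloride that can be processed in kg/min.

ṁ = 132 kg/min

Δh = 0.850×(76.7−17.1) + 195.0 + 0.540×(167−76.7) = 294.42 kJ/kg
Q = 2330 MJ/h = 647.22 kJ/s = 38833 kJ/min
ṁ = Q/Δh = 38833 / 294.42 = 131.9 kg/min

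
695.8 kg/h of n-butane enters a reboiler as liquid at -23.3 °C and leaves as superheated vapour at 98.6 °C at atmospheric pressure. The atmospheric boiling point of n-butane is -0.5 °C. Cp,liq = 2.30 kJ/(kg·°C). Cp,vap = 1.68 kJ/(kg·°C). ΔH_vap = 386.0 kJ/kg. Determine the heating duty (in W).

Q = 117000 W

liquid -23.3→-0.5 °C: 52.44 kJ/kg
vaporisation at -0.5 °C: 386 kJ/kg
vapour -0.5→98.6 °C: 166.49 kJ/kg
Δh = 52.44 + 386 + 166.49 = 604.93 kJ/kg
Q = ṁ·Δh = 695.8 kg/h × 604.93 kJ/kg = 420910 kJ/h
|Q| = 116.92 kW = 116920 W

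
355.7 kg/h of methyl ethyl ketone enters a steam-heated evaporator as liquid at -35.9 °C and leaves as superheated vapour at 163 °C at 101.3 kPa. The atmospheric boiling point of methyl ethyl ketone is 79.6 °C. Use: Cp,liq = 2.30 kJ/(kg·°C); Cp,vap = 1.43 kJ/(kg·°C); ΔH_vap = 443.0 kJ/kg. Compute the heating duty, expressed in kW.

liquid -35.9→79.6 °C: 265.65 kJ/kg
vaporisation at 79.6 °C: 443 kJ/kg
vapour 79.6→163 °C: 119.26 kJ/kg
Δh = 265.65 + 443 + 119.26 = 827.91 kJ/kg
Q = ṁ·Δh = 355.7 kg/h × 827.91 kJ/kg = 294490 kJ/h
|Q| = 81.802 kW

Q = 81.8 kW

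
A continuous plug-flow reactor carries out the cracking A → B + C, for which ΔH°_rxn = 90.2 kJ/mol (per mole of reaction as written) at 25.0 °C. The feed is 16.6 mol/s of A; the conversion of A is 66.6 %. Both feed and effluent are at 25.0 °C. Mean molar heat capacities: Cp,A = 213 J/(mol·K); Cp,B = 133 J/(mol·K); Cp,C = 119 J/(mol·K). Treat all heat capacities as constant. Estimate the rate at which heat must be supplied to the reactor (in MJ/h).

Extent of reaction ξ = 0.666 × 16.6 = 11.056 mol/s
Reaction term: ξ·ΔH°_rxn = 11.056 × 90.2 = 997.22 kJ/s
Q = ΔH = 997.22 kJ/s = 997.22 kW
Heat supplied = 3590 MJ/h

Q_in = 3590 MJ/h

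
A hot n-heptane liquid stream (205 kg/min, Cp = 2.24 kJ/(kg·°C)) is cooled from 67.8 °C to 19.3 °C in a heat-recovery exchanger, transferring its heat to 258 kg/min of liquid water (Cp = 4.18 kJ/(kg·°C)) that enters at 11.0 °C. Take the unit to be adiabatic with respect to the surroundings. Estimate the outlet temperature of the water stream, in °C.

Heat released by hot stream: Q = 205 × 2.24 × (67.8 − 19.3) = 22271 kJ/min
Energy balance on cold side (adiabatic exchanger): Q = ṁ_c·Cp_c·(T_c,out − T_c,in)
T_c,out = 11.0 + 22271/(258 × 4.18) = 31.651 °C

T_c,out = 31.7 °C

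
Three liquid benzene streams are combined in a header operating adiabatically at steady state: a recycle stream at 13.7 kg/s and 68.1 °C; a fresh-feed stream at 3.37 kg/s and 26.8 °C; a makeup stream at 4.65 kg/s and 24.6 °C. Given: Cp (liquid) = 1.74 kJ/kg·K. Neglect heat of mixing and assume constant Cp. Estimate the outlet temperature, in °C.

Adiabatic, steady state ⇒ Σ ṁᵢCp,ᵢ(T_out − Tᵢ) = 0
T_out = Σ ṁᵢCp,ᵢTᵢ / Σ ṁᵢCp,ᵢ
      = 1979.6 / 37.793 = 52.379 °C

T_out = 52.4 °C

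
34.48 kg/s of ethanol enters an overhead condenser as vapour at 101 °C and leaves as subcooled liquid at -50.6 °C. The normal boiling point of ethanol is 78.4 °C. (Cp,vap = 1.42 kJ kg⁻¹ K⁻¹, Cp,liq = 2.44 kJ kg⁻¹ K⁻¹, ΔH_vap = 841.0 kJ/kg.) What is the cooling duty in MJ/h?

Q_c = 147000 MJ/h

vapour 101→78.4 °C: -32.092 kJ/kg
condensation at 78.4 °C: -841 kJ/kg
liquid 78.4→-50.6 °C: -314.76 kJ/kg
Δh = -32.092 + -841 + -314.76 = -1187.9 kJ/kg
Q = ṁ·Δh = 34.48 kg/s × -1187.9 kJ/kg = -40957 kJ/s
|Q| = 40957 kW = 147450 MJ/h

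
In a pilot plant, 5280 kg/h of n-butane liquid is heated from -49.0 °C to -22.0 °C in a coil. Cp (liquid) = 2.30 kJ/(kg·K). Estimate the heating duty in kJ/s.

Q = ṁ·Cp·ΔT = 5280 × 2.30 × (-22.0 − -49.0) = 327890 kJ/h
Converting: 327890 / 3600 s = 91.08 kW

Q = 91.1 kJ/s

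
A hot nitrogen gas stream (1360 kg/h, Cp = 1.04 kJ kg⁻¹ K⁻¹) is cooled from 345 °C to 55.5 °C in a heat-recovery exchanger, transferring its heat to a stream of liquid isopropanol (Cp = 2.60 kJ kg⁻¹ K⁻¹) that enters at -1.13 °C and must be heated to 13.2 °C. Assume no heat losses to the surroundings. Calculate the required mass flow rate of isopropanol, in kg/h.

Heat released by hot stream: Q = 1360 × 1.04 × (345 − 55.5) = 409470 kJ/h
Energy balance on cold side (adiabatic exchanger): Q = ṁ_c·Cp_c·(T_c,out − T_c,in)
ṁ_c = 409470 / [2.60 × (13.2 − -1.13)] = 10990 kg/h

ṁ_c = 11000 kg/h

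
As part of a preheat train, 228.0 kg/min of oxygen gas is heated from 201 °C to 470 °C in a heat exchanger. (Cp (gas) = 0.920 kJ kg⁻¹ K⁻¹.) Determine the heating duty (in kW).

Q = 940 kW

Q = ṁ·Cp·ΔT = 228.0 × 0.920 × (470 − 201) = 56425 kJ/min
Converting: 56425 / 60 s = 940.42 kW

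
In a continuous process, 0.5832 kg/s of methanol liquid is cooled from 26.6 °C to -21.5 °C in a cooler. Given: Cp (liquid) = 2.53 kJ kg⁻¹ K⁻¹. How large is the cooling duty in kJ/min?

Q_c = 4260 kJ/min

Q = ṁ·Cp·ΔT = 0.5832 × 2.53 × (-21.5 − 26.6) = -70.971 kJ/s
Cooling duty = 4258.3 kJ/min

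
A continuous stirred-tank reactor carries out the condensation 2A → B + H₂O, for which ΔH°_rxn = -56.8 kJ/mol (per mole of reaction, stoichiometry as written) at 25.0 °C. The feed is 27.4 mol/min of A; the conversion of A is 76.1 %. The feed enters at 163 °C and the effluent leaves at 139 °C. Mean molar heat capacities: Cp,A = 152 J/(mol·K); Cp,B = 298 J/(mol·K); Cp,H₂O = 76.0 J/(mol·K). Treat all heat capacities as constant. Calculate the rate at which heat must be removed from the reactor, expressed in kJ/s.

Q_out = 10.1 kJ/s

Extent of reaction ξ = 0.761 × 27.4 / 2 = 10.426 mol/min
Reaction term: ξ·ΔH°_rxn = 10.426 × -56.8 = -592.18 kJ/min
Sensible, feed 163→25 °C: -574.74 kJ/min
Outlet flows (mol/min): A 6.5486, B 10.426, H₂O 10.426
Sensible, products 25→139 °C: 557.98 kJ/min
Q = ΔH = -608.94 kJ/min = -10.149 kW
Heat removed = 10.149 kJ/s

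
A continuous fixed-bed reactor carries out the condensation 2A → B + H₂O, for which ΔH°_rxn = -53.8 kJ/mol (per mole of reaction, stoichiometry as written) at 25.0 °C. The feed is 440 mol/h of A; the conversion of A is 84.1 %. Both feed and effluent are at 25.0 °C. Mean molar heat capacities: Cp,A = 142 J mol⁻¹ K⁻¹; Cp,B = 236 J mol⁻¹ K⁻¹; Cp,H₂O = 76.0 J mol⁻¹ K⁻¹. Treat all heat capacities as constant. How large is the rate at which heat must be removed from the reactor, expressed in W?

Q_out = 2770 W

Extent of reaction ξ = 0.841 × 440 / 2 = 185.02 mol/h
Reaction term: ξ·ΔH°_rxn = 185.02 × -53.8 = -9954.1 kJ/h
Q = ΔH = -9954.1 kJ/h = -2.765 kW
Heat removed = 2765 W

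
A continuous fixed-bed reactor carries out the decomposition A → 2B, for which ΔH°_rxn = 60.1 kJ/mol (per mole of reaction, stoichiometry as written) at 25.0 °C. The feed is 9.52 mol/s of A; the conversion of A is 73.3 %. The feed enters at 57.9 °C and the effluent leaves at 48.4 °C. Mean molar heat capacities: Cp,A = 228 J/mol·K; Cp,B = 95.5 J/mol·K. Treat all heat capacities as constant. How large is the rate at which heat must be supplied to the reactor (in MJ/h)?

Q_in = 1410 MJ/h

Extent of reaction ξ = 0.733 × 9.52 = 6.9782 mol/s
Reaction term: ξ·ΔH°_rxn = 6.9782 × 60.1 = 419.39 kJ/s
Sensible, feed 57.9→25 °C: -71.411 kJ/s
Outlet flows (mol/s): A 2.5418, B 13.956
Sensible, products 25→48.4 °C: 44.749 kJ/s
Q = ΔH = 392.73 kJ/s = 392.73 kW
Heat supplied = 1413.8 MJ/h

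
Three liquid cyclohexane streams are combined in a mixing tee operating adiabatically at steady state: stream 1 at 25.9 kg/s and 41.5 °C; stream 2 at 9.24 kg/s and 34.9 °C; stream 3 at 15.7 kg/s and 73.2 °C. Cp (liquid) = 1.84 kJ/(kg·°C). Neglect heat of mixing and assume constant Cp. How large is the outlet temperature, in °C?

T_out = 50.1 °C

Adiabatic, steady state ⇒ Σ ṁᵢCp,ᵢ(T_out − Tᵢ) = 0
Σ ṁᵢCp,ᵢTᵢ = 25.9×1.84×41.5 + 9.24×1.84×34.9 + 15.7×1.84×73.2 = 4685.7
Σ ṁᵢCp,ᵢ = 25.9×1.84 + 9.24×1.84 + 15.7×1.84 = 93.546
T_out = 4685.7 / 93.546 = 50.09 °C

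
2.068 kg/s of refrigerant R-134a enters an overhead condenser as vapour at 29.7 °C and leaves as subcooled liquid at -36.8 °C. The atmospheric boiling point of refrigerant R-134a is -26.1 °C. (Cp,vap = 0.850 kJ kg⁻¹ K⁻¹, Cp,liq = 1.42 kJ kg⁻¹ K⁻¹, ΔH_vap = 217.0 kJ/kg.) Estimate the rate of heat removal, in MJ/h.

Q_c = 2080 MJ/h

vapour 29.7→-26.1 °C: -47.43 kJ/kg
condensation at -26.1 °C: -217 kJ/kg
liquid -26.1→-36.8 °C: -15.194 kJ/kg
Δh = -47.43 + -217 + -15.194 = -279.62 kJ/kg
Q = ṁ·Δh = 2.068 kg/s × -279.62 kJ/kg = -578.26 kJ/s
|Q| = 578.26 kW = 2081.7 MJ/h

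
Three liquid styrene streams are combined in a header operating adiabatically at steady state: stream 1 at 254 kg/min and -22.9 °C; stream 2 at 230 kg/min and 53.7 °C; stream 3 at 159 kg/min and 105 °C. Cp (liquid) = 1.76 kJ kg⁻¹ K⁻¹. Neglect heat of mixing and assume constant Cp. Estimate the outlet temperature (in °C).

Adiabatic, steady state ⇒ Σ ṁᵢCp,ᵢ(T_out − Tᵢ) = 0
Σ ṁᵢCp,ᵢTᵢ = 254×1.76×-22.9 + 230×1.76×53.7 + 159×1.76×105 = 40884
Σ ṁᵢCp,ᵢ = 254×1.76 + 230×1.76 + 159×1.76 = 1131.7
T_out = 40884 / 1131.7 = 36.127 °C

T_out = 36.1 °C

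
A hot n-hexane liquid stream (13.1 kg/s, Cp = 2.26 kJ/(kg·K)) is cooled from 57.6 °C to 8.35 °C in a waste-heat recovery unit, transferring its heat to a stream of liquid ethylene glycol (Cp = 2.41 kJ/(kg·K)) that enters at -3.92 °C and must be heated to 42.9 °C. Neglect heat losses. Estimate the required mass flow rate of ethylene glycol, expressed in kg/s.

ṁ_c = 12.9 kg/s

Heat released by hot stream: Q = 13.1 × 2.26 × (57.6 − 8.35) = 1458.1 kJ/s
Energy balance on cold side (adiabatic exchanger): Q = ṁ_c·Cp_c·(T_c,out − T_c,in)
ṁ_c = 1458.1 / [2.41 × (42.9 − -3.92)] = 12.922 kg/s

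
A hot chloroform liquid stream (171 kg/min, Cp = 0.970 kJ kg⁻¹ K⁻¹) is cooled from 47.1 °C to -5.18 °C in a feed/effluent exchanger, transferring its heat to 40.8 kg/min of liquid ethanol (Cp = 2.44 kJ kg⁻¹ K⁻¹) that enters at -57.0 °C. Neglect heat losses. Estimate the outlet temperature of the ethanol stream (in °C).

Heat released by hot stream: Q = 171 × 0.970 × (47.1 − -5.18) = 8671.7 kJ/min
Energy balance on cold side (adiabatic exchanger): Q = ṁ_c·Cp_c·(T_c,out − T_c,in)
T_c,out = -57.0 + 8671.7/(40.8 × 2.44) = 30.107 °C

T_c,out = 30.1 °C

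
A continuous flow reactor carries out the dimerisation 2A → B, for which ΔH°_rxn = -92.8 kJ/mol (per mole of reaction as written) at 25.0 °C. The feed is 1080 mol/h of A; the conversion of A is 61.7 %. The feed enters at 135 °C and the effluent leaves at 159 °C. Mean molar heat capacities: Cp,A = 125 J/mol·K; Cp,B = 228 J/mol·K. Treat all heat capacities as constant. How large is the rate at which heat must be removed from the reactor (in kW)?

Extent of reaction ξ = 0.617 × 1080 / 2 = 333.18 mol/h
Reaction term: ξ·ΔH°_rxn = 333.18 × -92.8 = -30919 kJ/h
Sensible, feed 135→25 °C: -14850 kJ/h
Outlet flows (mol/h): A 413.64, B 333.18
Sensible, products 25→159 °C: 17108 kJ/h
Q = ΔH = -28661 kJ/h = -7.9615 kW
Heat removed = 7.9615 kW

Q_out = 7.96 kW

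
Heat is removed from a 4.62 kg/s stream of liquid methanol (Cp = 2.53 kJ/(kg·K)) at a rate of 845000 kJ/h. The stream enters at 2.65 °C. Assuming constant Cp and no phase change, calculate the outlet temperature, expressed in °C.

T_out = -17.4 °C

Q = 845000 kJ/h = 234.72 kJ/s
ΔT = Q/(ṁ·Cp) = 234.72/(4.62×2.53) = 20.081 K
T_out = 2.65 − 20.081 = -17.431 °C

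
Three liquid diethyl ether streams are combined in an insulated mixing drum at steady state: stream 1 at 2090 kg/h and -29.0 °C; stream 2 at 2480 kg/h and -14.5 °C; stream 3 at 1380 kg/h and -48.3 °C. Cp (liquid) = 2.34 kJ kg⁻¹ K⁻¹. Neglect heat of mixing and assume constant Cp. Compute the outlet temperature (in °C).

T_out = -27.4 °C

No heat crosses the boundary, so H_out = H_in.
T_out = Σ ṁᵢCp,ᵢTᵢ / Σ ṁᵢCp,ᵢ
      = -381940 / 13923 = -27.433 °C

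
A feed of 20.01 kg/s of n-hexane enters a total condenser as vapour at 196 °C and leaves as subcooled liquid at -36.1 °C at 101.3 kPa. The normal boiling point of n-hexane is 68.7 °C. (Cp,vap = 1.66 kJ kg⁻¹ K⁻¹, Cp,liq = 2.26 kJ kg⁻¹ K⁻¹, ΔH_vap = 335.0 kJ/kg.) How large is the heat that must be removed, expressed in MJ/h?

Q_c = 56400 MJ/h

vapour 196→68.7 °C: -211.32 kJ/kg
condensation at 68.7 °C: -335 kJ/kg
liquid 68.7→-36.1 °C: -236.85 kJ/kg
Δh = -211.32 + -335 + -236.85 = -783.17 kJ/kg
Q = ṁ·Δh = 20.01 kg/s × -783.17 kJ/kg = -15671 kJ/s
|Q| = 15671 kW = 56416 MJ/h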